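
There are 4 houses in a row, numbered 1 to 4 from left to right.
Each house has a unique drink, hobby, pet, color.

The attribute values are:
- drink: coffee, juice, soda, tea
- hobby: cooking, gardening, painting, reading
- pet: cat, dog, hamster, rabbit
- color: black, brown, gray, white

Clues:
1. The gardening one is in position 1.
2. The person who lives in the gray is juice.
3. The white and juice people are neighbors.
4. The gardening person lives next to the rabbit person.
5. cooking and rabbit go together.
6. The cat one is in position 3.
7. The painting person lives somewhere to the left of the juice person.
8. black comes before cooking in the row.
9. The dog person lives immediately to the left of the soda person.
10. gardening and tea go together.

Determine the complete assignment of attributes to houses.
Solution:

House | Drink | Hobby | Pet | Color
-----------------------------------
  1   | tea | gardening | dog | black
  2   | soda | cooking | rabbit | brown
  3   | coffee | painting | cat | white
  4   | juice | reading | hamster | gray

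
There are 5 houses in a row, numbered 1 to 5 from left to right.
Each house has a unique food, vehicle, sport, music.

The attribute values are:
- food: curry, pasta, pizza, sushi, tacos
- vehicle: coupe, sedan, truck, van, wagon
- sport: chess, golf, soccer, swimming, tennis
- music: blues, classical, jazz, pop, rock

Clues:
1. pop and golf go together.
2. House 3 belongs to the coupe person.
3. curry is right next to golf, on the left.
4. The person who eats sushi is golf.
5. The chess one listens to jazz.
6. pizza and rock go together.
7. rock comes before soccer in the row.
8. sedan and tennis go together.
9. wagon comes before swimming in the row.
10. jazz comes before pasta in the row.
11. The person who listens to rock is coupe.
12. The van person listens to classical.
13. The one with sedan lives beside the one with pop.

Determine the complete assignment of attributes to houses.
Solution:

House | Food | Vehicle | Sport | Music
--------------------------------------
  1   | curry | sedan | tennis | blues
  2   | sushi | wagon | golf | pop
  3   | pizza | coupe | swimming | rock
  4   | tacos | truck | chess | jazz
  5   | pasta | van | soccer | classical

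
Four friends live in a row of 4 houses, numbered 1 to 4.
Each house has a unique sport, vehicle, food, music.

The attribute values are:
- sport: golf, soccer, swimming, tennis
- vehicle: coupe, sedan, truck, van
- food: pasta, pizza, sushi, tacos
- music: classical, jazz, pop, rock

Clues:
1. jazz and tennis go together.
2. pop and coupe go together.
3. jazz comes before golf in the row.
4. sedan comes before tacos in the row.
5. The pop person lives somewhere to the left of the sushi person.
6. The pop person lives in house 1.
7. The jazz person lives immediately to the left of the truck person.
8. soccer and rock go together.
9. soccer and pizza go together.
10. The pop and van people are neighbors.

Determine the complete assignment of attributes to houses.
Solution:

House | Sport | Vehicle | Food | Music
--------------------------------------
  1   | swimming | coupe | pasta | pop
  2   | soccer | van | pizza | rock
  3   | tennis | sedan | sushi | jazz
  4   | golf | truck | tacos | classical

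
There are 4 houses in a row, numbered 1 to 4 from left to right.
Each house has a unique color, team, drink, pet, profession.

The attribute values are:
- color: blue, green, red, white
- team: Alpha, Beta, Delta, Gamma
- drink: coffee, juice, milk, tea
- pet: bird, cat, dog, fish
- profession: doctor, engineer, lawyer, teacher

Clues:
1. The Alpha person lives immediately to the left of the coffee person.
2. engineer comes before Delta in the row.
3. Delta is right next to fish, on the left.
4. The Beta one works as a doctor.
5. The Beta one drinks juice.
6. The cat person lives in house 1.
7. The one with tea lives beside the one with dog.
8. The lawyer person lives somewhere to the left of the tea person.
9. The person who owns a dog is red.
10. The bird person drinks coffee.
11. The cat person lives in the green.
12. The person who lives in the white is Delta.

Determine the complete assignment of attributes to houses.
Solution:

House | Color | Team | Drink | Pet | Profession
-----------------------------------------------
  1   | green | Alpha | milk | cat | engineer
  2   | white | Delta | coffee | bird | lawyer
  3   | blue | Gamma | tea | fish | teacher
  4   | red | Beta | juice | dog | doctor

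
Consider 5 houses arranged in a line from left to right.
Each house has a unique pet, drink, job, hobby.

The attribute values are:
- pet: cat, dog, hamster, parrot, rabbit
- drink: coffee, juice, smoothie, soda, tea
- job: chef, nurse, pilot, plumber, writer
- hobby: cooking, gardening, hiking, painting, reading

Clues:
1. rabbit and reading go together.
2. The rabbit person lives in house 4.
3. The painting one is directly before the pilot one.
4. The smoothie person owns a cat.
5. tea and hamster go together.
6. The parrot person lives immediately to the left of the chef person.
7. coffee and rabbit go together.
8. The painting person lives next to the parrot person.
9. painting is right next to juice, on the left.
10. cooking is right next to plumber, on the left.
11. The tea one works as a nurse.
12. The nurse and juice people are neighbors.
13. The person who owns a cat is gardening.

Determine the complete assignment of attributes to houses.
Solution:

House | Pet | Drink | Job | Hobby
---------------------------------
  1   | hamster | tea | nurse | painting
  2   | parrot | juice | pilot | hiking
  3   | dog | soda | chef | cooking
  4   | rabbit | coffee | plumber | reading
  5   | cat | smoothie | writer | gardening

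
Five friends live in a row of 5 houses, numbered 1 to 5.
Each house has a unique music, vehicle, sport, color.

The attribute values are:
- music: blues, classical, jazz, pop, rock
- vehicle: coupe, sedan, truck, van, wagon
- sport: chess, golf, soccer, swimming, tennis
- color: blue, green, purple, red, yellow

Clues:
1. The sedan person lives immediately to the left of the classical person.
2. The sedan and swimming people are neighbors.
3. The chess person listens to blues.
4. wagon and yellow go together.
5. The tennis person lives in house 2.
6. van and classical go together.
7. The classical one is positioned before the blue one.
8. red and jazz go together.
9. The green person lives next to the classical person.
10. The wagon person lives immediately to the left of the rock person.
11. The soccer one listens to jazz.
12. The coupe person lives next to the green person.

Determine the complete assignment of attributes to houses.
Solution:

House | Music | Vehicle | Sport | Color
---------------------------------------
  1   | jazz | coupe | soccer | red
  2   | pop | sedan | tennis | green
  3   | classical | van | swimming | purple
  4   | blues | wagon | chess | yellow
  5   | rock | truck | golf | blue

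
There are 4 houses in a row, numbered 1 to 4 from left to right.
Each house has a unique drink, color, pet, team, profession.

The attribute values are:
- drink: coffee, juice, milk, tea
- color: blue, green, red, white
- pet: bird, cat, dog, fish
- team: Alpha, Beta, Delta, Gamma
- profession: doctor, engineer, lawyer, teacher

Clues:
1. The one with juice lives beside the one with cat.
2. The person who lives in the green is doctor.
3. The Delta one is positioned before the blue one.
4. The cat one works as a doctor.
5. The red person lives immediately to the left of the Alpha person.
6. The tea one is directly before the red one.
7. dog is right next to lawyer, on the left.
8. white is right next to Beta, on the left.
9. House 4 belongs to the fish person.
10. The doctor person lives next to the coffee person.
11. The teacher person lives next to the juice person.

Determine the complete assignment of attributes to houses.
Solution:

House | Drink | Color | Pet | Team | Profession
-----------------------------------------------
  1   | tea | white | dog | Delta | teacher
  2   | juice | red | bird | Beta | lawyer
  3   | milk | green | cat | Alpha | doctor
  4   | coffee | blue | fish | Gamma | engineer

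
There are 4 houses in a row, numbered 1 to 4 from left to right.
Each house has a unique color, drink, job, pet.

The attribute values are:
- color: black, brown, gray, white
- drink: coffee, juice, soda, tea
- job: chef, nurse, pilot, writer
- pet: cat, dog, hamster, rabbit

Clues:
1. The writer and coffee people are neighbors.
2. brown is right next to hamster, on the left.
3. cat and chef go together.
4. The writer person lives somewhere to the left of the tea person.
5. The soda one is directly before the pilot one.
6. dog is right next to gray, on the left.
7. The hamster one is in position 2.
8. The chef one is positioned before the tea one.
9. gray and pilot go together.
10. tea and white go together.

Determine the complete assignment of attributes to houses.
Solution:

House | Color | Drink | Job | Pet
---------------------------------
  1   | brown | soda | writer | dog
  2   | gray | coffee | pilot | hamster
  3   | black | juice | chef | cat
  4   | white | tea | nurse | rabbit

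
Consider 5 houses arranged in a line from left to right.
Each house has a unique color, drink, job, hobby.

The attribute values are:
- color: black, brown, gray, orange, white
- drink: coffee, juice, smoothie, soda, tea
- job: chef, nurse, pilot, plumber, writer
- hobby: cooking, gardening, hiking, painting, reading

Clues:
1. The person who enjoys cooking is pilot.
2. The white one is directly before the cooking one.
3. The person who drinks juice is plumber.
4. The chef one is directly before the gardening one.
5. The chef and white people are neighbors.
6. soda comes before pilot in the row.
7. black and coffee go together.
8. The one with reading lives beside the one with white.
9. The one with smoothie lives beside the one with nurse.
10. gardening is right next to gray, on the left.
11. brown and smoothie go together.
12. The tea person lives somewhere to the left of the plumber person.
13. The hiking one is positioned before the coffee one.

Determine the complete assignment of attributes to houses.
Solution:

House | Color | Drink | Job | Hobby
-----------------------------------
  1   | brown | smoothie | chef | reading
  2   | white | soda | nurse | gardening
  3   | gray | tea | pilot | cooking
  4   | orange | juice | plumber | hiking
  5   | black | coffee | writer | painting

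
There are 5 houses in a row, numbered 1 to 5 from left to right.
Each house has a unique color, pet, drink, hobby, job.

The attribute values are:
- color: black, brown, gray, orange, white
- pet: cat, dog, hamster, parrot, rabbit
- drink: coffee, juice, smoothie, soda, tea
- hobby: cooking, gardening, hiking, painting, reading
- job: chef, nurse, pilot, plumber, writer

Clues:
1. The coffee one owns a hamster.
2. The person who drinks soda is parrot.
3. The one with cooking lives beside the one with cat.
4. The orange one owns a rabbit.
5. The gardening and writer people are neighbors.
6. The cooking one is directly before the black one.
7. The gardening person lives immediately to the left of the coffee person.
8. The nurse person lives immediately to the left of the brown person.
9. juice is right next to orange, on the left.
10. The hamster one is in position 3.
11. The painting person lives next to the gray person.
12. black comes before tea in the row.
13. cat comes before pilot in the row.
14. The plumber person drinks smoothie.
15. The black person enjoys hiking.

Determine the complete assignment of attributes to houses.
Solution:

House | Color | Pet | Drink | Hobby | Job
-----------------------------------------
  1   | white | dog | smoothie | painting | plumber
  2   | gray | parrot | soda | gardening | nurse
  3   | brown | hamster | coffee | cooking | writer
  4   | black | cat | juice | hiking | chef
  5   | orange | rabbit | tea | reading | pilot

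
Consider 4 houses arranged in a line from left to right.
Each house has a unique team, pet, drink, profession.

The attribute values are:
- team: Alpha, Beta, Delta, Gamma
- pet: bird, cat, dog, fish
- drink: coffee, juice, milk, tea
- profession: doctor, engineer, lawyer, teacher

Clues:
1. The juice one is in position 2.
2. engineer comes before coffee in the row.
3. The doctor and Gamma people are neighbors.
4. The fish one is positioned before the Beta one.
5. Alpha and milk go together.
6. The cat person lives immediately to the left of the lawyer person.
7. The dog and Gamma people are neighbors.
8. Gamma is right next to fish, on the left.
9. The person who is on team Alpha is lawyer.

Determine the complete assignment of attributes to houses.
Solution:

House | Team | Pet | Drink | Profession
---------------------------------------
  1   | Delta | dog | tea | doctor
  2   | Gamma | cat | juice | engineer
  3   | Alpha | fish | milk | lawyer
  4   | Beta | bird | coffee | teacher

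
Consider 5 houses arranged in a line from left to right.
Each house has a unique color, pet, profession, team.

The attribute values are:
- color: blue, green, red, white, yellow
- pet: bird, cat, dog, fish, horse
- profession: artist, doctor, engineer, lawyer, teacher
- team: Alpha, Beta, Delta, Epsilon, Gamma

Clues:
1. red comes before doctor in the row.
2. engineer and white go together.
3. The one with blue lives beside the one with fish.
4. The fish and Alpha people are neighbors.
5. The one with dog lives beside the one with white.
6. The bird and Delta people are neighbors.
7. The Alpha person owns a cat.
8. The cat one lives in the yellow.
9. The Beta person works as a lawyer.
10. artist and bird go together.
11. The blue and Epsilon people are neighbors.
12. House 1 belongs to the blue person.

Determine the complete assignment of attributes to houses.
Solution:

House | Color | Pet | Profession | Team
---------------------------------------
  1   | blue | dog | lawyer | Beta
  2   | white | fish | engineer | Epsilon
  3   | yellow | cat | teacher | Alpha
  4   | red | bird | artist | Gamma
  5   | green | horse | doctor | Delta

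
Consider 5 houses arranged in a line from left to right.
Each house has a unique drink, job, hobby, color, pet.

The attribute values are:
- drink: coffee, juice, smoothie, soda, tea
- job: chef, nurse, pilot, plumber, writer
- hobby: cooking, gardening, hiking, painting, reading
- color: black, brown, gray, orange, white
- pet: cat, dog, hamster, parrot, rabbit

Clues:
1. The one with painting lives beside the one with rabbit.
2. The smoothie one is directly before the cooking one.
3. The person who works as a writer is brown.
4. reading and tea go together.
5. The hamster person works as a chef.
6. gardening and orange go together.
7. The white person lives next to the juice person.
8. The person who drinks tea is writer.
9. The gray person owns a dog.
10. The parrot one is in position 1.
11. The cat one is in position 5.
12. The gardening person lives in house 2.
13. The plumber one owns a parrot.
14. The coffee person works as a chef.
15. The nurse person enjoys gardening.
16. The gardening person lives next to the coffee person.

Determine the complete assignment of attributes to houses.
Solution:

House | Drink | Job | Hobby | Color | Pet
-----------------------------------------
  1   | soda | plumber | painting | black | parrot
  2   | smoothie | nurse | gardening | orange | rabbit
  3   | coffee | chef | cooking | white | hamster
  4   | juice | pilot | hiking | gray | dog
  5   | tea | writer | reading | brown | cat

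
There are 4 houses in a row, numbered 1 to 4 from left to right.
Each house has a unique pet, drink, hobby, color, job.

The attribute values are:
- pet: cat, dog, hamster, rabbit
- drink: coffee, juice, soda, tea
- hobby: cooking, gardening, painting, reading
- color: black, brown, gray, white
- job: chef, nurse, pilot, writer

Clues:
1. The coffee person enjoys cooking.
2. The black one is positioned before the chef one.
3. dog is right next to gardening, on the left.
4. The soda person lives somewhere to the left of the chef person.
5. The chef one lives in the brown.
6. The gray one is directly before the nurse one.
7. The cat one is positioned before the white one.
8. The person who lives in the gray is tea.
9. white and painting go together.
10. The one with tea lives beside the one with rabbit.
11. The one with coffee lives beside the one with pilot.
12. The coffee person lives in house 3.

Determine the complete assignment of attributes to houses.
Solution:

House | Pet | Drink | Hobby | Color | Job
-----------------------------------------
  1   | dog | tea | reading | gray | writer
  2   | rabbit | soda | gardening | black | nurse
  3   | cat | coffee | cooking | brown | chef
  4   | hamster | juice | painting | white | pilot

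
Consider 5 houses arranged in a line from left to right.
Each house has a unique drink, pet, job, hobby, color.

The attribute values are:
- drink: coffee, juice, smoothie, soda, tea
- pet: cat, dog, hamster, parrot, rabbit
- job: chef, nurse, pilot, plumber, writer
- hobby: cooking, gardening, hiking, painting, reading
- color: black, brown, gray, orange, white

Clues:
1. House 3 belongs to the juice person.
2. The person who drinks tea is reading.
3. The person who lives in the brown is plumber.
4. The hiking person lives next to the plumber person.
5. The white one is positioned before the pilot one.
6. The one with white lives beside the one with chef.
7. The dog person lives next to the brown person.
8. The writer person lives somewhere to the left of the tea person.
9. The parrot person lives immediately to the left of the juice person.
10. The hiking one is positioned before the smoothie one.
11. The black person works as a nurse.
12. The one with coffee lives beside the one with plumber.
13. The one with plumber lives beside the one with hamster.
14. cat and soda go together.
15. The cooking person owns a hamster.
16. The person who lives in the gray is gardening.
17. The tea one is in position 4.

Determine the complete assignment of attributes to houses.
Solution:

House | Drink | Pet | Job | Hobby | Color
-----------------------------------------
  1   | coffee | dog | nurse | hiking | black
  2   | smoothie | parrot | plumber | painting | brown
  3   | juice | hamster | writer | cooking | white
  4   | tea | rabbit | chef | reading | orange
  5   | soda | cat | pilot | gardening | gray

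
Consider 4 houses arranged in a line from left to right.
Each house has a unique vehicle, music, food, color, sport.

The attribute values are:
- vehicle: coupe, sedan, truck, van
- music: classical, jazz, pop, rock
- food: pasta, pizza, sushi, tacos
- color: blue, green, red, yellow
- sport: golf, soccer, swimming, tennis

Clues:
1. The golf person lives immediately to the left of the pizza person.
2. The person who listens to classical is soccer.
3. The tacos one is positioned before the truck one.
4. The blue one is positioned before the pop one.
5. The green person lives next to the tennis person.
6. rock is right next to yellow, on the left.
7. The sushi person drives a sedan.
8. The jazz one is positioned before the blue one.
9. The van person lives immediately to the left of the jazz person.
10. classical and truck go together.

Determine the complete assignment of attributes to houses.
Solution:

House | Vehicle | Music | Food | Color | Sport
----------------------------------------------
  1   | van | rock | tacos | green | golf
  2   | coupe | jazz | pizza | yellow | tennis
  3   | truck | classical | pasta | blue | soccer
  4   | sedan | pop | sushi | red | swimming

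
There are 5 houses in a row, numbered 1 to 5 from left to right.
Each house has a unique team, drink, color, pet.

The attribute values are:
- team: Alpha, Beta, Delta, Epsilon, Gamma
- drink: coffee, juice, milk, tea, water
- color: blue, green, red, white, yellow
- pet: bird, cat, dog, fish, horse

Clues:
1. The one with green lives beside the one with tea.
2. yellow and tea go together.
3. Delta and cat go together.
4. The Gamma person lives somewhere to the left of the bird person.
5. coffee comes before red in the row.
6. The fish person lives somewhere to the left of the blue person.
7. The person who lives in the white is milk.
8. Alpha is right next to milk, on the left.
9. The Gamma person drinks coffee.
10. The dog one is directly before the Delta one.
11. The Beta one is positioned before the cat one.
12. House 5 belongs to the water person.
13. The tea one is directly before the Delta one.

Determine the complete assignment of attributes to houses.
Solution:

House | Team | Drink | Color | Pet
----------------------------------
  1   | Beta | juice | green | fish
  2   | Alpha | tea | yellow | dog
  3   | Delta | milk | white | cat
  4   | Gamma | coffee | blue | horse
  5   | Epsilon | water | red | bird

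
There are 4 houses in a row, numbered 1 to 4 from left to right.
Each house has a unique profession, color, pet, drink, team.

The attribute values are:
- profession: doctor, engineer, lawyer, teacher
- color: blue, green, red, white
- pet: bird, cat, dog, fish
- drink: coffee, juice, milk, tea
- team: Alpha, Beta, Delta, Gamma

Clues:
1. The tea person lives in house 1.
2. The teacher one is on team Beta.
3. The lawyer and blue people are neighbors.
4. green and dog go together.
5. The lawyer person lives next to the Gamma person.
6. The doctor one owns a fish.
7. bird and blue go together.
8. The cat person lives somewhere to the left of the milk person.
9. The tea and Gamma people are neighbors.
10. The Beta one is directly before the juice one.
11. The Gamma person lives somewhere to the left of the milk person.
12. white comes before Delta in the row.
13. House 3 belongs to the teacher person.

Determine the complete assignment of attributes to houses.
Solution:

House | Profession | Color | Pet | Drink | Team
-----------------------------------------------
  1   | lawyer | white | cat | tea | Alpha
  2   | engineer | blue | bird | coffee | Gamma
  3   | teacher | green | dog | milk | Beta
  4   | doctor | red | fish | juice | Delta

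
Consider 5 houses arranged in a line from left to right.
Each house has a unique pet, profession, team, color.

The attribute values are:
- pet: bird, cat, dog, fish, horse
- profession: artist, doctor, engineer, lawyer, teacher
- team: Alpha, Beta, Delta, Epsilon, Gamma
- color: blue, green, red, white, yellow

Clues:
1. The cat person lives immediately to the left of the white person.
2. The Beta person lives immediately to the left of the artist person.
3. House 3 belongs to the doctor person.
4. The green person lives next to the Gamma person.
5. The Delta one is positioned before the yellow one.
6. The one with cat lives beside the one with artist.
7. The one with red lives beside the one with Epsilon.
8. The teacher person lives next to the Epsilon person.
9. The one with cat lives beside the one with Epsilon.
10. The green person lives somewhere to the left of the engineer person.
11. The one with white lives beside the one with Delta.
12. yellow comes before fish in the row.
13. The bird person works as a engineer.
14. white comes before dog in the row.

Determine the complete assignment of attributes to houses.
Solution:

House | Pet | Profession | Team | Color
---------------------------------------
  1   | cat | teacher | Beta | red
  2   | horse | artist | Epsilon | white
  3   | dog | doctor | Delta | green
  4   | bird | engineer | Gamma | yellow
  5   | fish | lawyer | Alpha | blue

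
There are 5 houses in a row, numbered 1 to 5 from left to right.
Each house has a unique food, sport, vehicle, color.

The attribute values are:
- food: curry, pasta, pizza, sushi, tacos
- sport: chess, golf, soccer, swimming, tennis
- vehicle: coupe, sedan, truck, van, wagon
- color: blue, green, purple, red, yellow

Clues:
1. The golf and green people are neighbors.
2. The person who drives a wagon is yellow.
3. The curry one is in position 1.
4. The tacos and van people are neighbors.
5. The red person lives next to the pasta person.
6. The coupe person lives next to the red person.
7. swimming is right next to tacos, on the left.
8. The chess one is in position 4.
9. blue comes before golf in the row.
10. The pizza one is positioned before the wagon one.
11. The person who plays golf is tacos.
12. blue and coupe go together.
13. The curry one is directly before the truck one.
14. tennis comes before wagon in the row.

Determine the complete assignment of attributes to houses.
Solution:

House | Food | Sport | Vehicle | Color
--------------------------------------
  1   | curry | swimming | coupe | blue
  2   | tacos | golf | truck | red
  3   | pasta | tennis | van | green
  4   | pizza | chess | sedan | purple
  5   | sushi | soccer | wagon | yellow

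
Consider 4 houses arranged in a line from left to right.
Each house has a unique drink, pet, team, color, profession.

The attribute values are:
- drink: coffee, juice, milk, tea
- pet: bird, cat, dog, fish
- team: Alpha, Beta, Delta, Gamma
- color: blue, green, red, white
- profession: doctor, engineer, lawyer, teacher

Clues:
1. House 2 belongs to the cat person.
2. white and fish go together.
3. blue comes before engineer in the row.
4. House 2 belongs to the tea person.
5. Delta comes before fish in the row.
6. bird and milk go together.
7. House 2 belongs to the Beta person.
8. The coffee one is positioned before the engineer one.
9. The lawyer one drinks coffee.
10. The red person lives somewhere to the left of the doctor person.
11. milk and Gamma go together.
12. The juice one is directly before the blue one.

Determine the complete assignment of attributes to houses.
Solution:

House | Drink | Pet | Team | Color | Profession
-----------------------------------------------
  1   | juice | dog | Delta | red | teacher
  2   | tea | cat | Beta | blue | doctor
  3   | coffee | fish | Alpha | white | lawyer
  4   | milk | bird | Gamma | green | engineer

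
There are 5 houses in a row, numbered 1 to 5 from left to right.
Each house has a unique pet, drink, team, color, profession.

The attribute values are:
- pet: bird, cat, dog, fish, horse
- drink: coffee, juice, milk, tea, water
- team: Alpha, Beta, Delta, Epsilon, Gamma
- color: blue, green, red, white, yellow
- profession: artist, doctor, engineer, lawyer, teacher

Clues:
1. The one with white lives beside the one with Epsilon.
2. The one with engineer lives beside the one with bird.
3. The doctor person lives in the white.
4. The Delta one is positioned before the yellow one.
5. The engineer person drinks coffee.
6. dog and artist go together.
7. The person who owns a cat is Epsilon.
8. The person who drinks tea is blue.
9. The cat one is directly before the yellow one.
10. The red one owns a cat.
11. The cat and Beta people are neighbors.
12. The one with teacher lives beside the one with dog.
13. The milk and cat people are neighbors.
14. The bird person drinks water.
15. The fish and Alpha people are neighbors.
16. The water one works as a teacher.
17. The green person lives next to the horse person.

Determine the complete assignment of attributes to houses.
Solution:

House | Pet | Drink | Team | Color | Profession
-----------------------------------------------
  1   | fish | juice | Delta | green | lawyer
  2   | horse | milk | Alpha | white | doctor
  3   | cat | coffee | Epsilon | red | engineer
  4   | bird | water | Beta | yellow | teacher
  5   | dog | tea | Gamma | blue | artist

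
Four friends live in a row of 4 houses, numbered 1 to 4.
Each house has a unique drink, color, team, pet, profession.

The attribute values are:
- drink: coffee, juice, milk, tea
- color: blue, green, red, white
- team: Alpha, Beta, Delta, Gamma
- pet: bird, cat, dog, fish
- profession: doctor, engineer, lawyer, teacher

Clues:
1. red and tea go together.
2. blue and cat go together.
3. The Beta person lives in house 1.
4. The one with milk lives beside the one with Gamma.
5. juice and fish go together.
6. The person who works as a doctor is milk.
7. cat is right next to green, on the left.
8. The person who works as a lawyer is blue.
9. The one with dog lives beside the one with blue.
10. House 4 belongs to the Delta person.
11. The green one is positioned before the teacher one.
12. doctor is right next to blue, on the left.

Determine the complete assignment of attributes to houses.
Solution:

House | Drink | Color | Team | Pet | Profession
-----------------------------------------------
  1   | milk | white | Beta | dog | doctor
  2   | coffee | blue | Gamma | cat | lawyer
  3   | juice | green | Alpha | fish | engineer
  4   | tea | red | Delta | bird | teacher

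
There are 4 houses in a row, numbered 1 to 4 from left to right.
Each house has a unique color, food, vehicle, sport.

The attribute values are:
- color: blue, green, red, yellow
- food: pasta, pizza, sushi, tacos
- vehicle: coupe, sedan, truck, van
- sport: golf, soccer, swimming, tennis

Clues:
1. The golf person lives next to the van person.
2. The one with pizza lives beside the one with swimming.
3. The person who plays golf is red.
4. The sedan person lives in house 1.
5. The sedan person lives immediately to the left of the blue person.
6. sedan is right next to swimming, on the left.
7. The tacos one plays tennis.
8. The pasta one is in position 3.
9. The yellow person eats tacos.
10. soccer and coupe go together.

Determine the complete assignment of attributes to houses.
Solution:

House | Color | Food | Vehicle | Sport
--------------------------------------
  1   | red | pizza | sedan | golf
  2   | blue | sushi | van | swimming
  3   | green | pasta | coupe | soccer
  4   | yellow | tacos | truck | tennis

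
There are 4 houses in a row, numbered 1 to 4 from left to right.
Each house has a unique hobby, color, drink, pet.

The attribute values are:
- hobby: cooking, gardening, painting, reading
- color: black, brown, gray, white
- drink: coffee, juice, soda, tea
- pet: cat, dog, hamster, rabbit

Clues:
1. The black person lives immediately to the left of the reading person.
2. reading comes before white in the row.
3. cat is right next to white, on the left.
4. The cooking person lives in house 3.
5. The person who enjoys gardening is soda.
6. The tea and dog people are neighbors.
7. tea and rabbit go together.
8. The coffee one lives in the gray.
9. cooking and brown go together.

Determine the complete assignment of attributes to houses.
Solution:

House | Hobby | Color | Drink | Pet
-----------------------------------
  1   | painting | black | tea | rabbit
  2   | reading | gray | coffee | dog
  3   | cooking | brown | juice | cat
  4   | gardening | white | soda | hamster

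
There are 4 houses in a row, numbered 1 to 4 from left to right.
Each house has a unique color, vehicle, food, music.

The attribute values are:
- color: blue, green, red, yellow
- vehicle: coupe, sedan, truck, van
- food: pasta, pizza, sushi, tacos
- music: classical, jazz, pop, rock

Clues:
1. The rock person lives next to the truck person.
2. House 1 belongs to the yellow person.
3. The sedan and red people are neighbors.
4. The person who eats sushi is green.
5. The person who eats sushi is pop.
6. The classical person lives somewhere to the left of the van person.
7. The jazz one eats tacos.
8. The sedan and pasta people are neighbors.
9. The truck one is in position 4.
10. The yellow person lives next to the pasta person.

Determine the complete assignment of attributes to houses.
Solution:

House | Color | Vehicle | Food | Music
--------------------------------------
  1   | yellow | sedan | tacos | jazz
  2   | red | coupe | pasta | classical
  3   | blue | van | pizza | rock
  4   | green | truck | sushi | pop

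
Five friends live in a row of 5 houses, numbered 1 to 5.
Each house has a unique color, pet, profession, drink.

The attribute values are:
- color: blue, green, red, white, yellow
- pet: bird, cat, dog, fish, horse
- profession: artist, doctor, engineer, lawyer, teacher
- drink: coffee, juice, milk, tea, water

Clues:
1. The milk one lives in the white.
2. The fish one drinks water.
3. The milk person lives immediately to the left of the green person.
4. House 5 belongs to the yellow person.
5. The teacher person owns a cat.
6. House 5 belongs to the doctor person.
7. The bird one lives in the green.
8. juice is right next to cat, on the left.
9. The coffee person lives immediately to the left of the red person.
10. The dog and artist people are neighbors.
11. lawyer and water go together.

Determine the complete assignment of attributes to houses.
Solution:

House | Color | Pet | Profession | Drink
----------------------------------------
  1   | white | dog | engineer | milk
  2   | green | bird | artist | juice
  3   | blue | cat | teacher | coffee
  4   | red | fish | lawyer | water
  5   | yellow | horse | doctor | tea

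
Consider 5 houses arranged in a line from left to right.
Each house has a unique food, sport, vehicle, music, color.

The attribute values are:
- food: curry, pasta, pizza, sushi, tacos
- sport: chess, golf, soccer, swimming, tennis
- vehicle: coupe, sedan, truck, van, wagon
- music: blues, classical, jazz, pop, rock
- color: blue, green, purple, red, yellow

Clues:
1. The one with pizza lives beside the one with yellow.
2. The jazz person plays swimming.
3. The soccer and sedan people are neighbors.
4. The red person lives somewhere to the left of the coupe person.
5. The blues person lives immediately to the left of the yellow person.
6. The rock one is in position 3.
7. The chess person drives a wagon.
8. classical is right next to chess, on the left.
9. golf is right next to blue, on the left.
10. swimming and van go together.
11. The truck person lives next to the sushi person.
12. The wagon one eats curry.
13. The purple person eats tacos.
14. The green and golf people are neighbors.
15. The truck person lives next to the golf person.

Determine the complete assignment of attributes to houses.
Solution:

House | Food | Sport | Vehicle | Music | Color
----------------------------------------------
  1   | pizza | soccer | truck | blues | green
  2   | sushi | golf | sedan | classical | yellow
  3   | curry | chess | wagon | rock | blue
  4   | pasta | swimming | van | jazz | red
  5   | tacos | tennis | coupe | pop | purple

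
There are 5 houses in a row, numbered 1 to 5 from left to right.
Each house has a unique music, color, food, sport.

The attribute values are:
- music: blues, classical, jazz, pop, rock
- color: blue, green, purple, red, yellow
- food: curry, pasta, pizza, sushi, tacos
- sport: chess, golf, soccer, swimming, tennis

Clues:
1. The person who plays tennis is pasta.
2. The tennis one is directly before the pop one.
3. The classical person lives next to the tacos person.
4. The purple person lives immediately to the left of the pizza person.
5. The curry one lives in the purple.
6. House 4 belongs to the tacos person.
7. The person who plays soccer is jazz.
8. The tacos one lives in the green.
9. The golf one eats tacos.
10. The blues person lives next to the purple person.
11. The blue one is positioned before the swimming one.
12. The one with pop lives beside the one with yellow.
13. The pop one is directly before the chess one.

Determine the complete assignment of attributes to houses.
Solution:

House | Music | Color | Food | Sport
------------------------------------
  1   | blues | blue | pasta | tennis
  2   | pop | purple | curry | swimming
  3   | classical | yellow | pizza | chess
  4   | rock | green | tacos | golf
  5   | jazz | red | sushi | soccer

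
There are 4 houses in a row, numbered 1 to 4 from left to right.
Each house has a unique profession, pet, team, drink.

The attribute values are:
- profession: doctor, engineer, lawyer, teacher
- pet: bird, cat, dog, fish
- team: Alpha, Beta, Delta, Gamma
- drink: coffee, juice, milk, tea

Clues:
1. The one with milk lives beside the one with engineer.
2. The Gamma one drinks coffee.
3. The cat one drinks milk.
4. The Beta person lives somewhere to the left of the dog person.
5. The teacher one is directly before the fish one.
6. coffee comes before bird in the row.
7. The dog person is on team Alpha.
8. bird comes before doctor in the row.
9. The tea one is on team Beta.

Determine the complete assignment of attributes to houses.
Solution:

House | Profession | Pet | Team | Drink
---------------------------------------
  1   | teacher | cat | Delta | milk
  2   | engineer | fish | Gamma | coffee
  3   | lawyer | bird | Beta | tea
  4   | doctor | dog | Alpha | juice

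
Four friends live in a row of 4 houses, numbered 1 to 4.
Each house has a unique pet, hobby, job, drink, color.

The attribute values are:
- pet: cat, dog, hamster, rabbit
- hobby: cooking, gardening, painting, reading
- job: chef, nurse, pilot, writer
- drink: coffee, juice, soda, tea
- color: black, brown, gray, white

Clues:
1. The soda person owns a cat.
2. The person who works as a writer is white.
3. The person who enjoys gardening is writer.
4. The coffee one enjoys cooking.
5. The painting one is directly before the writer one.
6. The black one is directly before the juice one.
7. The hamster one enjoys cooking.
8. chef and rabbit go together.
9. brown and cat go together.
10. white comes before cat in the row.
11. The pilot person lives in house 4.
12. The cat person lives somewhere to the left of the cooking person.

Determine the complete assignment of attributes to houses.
Solution:

House | Pet | Hobby | Job | Drink | Color
-----------------------------------------
  1   | rabbit | painting | chef | tea | black
  2   | dog | gardening | writer | juice | white
  3   | cat | reading | nurse | soda | brown
  4   | hamster | cooking | pilot | coffee | gray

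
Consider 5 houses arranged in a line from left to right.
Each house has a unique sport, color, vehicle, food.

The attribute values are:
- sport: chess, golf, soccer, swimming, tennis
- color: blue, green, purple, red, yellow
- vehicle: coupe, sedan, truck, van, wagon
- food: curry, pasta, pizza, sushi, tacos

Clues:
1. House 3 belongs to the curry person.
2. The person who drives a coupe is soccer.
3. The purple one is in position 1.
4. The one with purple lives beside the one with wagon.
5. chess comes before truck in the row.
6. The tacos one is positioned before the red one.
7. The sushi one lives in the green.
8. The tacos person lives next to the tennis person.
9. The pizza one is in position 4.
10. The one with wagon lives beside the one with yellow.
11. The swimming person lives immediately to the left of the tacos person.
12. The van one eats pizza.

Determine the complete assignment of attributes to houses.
Solution:

House | Sport | Color | Vehicle | Food
--------------------------------------
  1   | swimming | purple | sedan | pasta
  2   | chess | blue | wagon | tacos
  3   | tennis | yellow | truck | curry
  4   | golf | red | van | pizza
  5   | soccer | green | coupe | sushi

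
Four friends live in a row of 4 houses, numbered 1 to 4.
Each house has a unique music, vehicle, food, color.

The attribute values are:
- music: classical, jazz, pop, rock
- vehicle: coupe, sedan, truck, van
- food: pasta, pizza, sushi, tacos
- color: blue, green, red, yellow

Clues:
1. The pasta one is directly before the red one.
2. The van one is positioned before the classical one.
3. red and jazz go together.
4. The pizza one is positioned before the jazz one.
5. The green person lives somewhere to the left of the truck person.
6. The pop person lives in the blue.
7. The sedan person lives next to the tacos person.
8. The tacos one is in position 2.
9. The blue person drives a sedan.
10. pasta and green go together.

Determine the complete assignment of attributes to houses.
Solution:

House | Music | Vehicle | Food | Color
--------------------------------------
  1   | pop | sedan | pizza | blue
  2   | rock | van | tacos | yellow
  3   | classical | coupe | pasta | green
  4   | jazz | truck | sushi | red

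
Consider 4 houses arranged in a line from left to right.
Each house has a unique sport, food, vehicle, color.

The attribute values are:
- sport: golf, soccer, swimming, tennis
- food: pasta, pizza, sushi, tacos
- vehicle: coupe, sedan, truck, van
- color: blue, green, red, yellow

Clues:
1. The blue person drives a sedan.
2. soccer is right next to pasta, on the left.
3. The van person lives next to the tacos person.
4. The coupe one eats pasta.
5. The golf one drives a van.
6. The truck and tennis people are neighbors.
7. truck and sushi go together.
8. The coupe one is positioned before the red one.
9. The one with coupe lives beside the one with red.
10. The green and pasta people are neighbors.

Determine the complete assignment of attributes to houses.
Solution:

House | Sport | Food | Vehicle | Color
--------------------------------------
  1   | soccer | sushi | truck | green
  2   | tennis | pasta | coupe | yellow
  3   | golf | pizza | van | red
  4   | swimming | tacos | sedan | blue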